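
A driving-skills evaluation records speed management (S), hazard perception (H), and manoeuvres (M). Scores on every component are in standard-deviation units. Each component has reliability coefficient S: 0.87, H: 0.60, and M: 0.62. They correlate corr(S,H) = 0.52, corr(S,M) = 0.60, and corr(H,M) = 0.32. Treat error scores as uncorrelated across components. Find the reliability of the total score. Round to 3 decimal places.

0.845

Var(S+H+M) = 3 + 2·[0.52 + 0.60 + 0.32] = 3 + 2.88 = 5.88.
Under uncorrelated errors the observed covariances equal the true-score covariances, so only the own-variance terms attenuate.
True-score variance = [0.87 + 0.60 + 0.62] + 2.88 = 2.09 + 2.88 = 4.97.
Reliability = 4.97 / 5.88 = 0.845.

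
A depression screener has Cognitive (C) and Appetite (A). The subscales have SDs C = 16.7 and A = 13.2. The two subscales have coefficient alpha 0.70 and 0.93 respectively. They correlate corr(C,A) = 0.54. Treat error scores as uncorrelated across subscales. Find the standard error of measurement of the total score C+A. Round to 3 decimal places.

Var(total) = 453.13 + 238.075 = 691.205.
True-score variance = 357.266 + 238.075 = 595.341, so reliability = 0.8613.
Error variance = 691.205 − 595.341 = 95.8638; SEM = √95.8638 = 9.791.

9.791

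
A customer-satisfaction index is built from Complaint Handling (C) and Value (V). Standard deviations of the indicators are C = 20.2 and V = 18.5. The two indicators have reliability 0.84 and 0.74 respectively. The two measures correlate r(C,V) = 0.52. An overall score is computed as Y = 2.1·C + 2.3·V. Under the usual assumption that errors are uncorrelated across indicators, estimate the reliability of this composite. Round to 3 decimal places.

Var(Y) = 2.1²·20.2² + 2.3²·18.5² + 2·[4.83·20.2·18.5·0.52] = 3609.96 + 1877.17 = 5487.13.
Under uncorrelated errors the observed covariances equal the true-score covariances, so only the own-variance terms attenuate.
True-score variance = [2.1²·20.2²·0.84 + 2.3²·18.5²·0.74] + 1877.17 = 2851.32 + 1877.17 = 4728.49.
Reliability = 4728.49 / 5487.13 = 0.862.

0.862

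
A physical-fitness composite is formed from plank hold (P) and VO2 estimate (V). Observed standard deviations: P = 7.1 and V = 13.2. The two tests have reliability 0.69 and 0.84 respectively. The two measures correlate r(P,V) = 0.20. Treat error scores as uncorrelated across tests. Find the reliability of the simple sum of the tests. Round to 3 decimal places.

0.834

Var(P+V) = 7.1² + 13.2² + 2·[7.1·13.2·0.20] = 224.65 + 37.488 = 262.138.
Because errors are independent across components, Cov(Tᵢ,Tⱼ) = Cov(Xᵢ,Xⱼ); the off-diagonal part of the true-score variance is the same as above.
True-score variance = [7.1²·0.69 + 13.2²·0.84] + 37.488 = 181.144 + 37.488 = 218.632.
Reliability = 218.632 / 262.138 = 0.834.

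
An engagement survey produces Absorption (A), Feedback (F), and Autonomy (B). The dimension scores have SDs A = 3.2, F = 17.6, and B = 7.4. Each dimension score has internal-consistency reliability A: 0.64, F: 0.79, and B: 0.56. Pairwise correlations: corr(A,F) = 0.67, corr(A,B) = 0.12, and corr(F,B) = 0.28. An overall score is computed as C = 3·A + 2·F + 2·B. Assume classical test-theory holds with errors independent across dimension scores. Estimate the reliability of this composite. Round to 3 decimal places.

0.833

Var(C) = 3²·3.2² + 2²·17.6² + 2²·7.4² + 2·[6·3.2·17.6·0.67 + 6·3.2·7.4·0.12 + 4·17.6·7.4·0.28] = 1550.24 + 778.65 = 2328.89.
Under uncorrelated errors the observed covariances equal the true-score covariances, so only the own-variance terms attenuate.
True-score variance = [3²·3.2²·0.64 + 2²·17.6²·0.79 + 2²·7.4²·0.56] + 778.65 = 1160.49 + 778.65 = 1939.14.
Reliability = 1939.14 / 2328.89 = 0.833.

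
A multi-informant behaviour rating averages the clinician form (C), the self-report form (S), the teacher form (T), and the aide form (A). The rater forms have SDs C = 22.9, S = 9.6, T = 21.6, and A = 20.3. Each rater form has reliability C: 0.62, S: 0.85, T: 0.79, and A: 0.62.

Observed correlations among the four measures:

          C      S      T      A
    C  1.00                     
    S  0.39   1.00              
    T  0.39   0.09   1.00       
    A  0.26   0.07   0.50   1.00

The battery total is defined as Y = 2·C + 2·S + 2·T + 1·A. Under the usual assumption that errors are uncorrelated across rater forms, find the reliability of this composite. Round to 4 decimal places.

0.8359

Var(Y) = 2²·22.9² + 2²·9.6² + 2²·21.6² + 20.3² + 2·[4·22.9·9.6·0.39 + 4·22.9·21.6·0.39 + 2·22.9·20.3·0.26 + 4·9.6·21.6·0.09 + 2·9.6·20.3·0.07 + 2·21.6·20.3·0.50] = 4744.61 + 3793.47 = 8538.08.
Under uncorrelated errors the observed covariances equal the true-score covariances, so only the own-variance terms attenuate.
True-score variance = [2²·22.9²·0.62 + 2²·9.6²·0.85 + 2²·21.6²·0.79 + 20.3²·0.62] + 3793.47 = 3343.71 + 3793.47 = 7137.17.
Reliability = 7137.17 / 8538.08 = 0.8359.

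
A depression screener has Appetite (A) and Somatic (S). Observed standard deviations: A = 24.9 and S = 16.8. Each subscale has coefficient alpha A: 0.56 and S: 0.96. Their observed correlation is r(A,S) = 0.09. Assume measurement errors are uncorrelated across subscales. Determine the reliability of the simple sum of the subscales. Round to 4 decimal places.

Var(A+S) = 24.9² + 16.8² + 2·[24.9·16.8·0.09] = 902.25 + 75.2976 = 977.548.
Because errors are independent across components, Cov(Tᵢ,Tⱼ) = Cov(Xᵢ,Xⱼ); the off-diagonal part of the true-score variance is the same as above.
True-score variance = [24.9²·0.56 + 16.8²·0.96] + 75.2976 = 618.156 + 75.2976 = 693.454.
Reliability = 693.454 / 977.548 = 0.7094.

0.7094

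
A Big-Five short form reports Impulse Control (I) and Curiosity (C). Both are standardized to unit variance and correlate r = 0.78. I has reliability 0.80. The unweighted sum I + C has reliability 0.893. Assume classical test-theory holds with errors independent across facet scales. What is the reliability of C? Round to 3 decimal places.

Var(I+C) = 2 + 2·0.78 = 3.560.
True-score variance = ρ_I + ρ_C + 2·0.78, so 0.893 = (0.80 + ρ_C + 1.56) / 3.560.
ρ_C = 0.893·3.560 − 0.80 − 1.56 = 0.819.

0.819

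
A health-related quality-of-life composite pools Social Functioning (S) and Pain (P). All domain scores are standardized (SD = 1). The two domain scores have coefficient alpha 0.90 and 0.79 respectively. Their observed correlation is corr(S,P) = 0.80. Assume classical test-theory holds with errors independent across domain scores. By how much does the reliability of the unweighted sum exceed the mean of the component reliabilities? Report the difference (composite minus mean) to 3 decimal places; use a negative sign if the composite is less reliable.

0.069

Var(sum) = 2 + 1.6 = 3.6; true-score variance = 1.69 + 1.6 = 3.29; composite reliability = 0.9139.
Mean component reliability = 0.8450.
Difference = 0.9139 − 0.8450 = 0.069.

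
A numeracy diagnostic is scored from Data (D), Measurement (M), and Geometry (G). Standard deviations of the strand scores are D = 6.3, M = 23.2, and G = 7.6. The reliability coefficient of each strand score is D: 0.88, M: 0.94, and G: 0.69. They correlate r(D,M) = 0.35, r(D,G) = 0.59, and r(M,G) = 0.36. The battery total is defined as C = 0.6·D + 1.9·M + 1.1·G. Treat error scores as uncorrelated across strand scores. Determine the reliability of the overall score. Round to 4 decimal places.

0.9428

Var(C) = 0.6²·6.3² + 1.9²·23.2² + 1.1²·7.6² + 2·[1.14·6.3·23.2·0.35 + 0.66·6.3·7.6·0.59 + 2.09·23.2·7.6·0.36] = 2027.22 + 419.251 = 2446.48.
With uncorrelated errors the cross-covariances are all true-score covariance, so they carry over unchanged; only the diagonal terms shrink to ρᵢσᵢ².
True-score variance = [0.6²·6.3²·0.88 + 1.9²·23.2²·0.94 + 1.1²·7.6²·0.69] + 419.251 = 1887.26 + 419.251 = 2306.51.
Reliability = 2306.51 / 2446.48 = 0.9428.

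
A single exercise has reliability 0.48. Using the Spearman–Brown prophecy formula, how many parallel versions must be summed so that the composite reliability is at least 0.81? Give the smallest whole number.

k ≥ ρ*(1−ρ₁)/(ρ₁(1−ρ*)) = 0.81·0.52 / (0.48·0.19) = 4.618.
Smallest integer k = 5.

5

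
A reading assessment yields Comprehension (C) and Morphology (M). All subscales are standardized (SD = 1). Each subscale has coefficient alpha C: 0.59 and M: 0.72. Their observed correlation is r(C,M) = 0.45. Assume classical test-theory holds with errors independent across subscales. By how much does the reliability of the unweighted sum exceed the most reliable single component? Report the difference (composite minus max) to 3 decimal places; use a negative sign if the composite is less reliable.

Var(sum) = 2 + 0.9 = 2.9; true-score variance = 1.31 + 0.9 = 2.21; composite reliability = 0.7621.
Max component reliability = 0.7200.
Difference = 0.7621 − 0.7200 = 0.042.

0.042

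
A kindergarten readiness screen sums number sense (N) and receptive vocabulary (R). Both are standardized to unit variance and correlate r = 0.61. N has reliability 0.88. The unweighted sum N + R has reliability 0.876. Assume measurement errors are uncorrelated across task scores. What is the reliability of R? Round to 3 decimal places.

Var(N+R) = 2 + 2·0.61 = 3.220.
True-score variance = ρ_N + ρ_R + 2·0.61, so 0.876 = (0.88 + ρ_R + 1.22) / 3.220.
ρ_R = 0.876·3.220 − 0.88 − 1.22 = 0.721.

0.721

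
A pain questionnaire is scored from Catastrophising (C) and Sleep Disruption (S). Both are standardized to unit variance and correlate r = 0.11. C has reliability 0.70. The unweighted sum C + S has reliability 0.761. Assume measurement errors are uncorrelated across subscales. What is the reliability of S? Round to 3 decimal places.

Var(C+S) = 2 + 2·0.11 = 2.220.
True-score variance = ρ_C + ρ_S + 2·0.11, so 0.761 = (0.70 + ρ_S + 0.22) / 2.220.
ρ_S = 0.761·2.220 − 0.70 − 0.22 = 0.769.

0.769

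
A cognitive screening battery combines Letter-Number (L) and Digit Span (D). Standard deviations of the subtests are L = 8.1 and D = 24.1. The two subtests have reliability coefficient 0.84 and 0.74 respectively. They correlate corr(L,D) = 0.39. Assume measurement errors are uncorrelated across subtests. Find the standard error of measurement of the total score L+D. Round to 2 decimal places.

Var(total) = 646.42 + 152.264 = 798.684.
True-score variance = 484.912 + 152.264 = 637.176, so reliability = 0.7978.
Error variance = 798.684 − 637.176 = 161.508; SEM = √161.508 = 12.71.

12.71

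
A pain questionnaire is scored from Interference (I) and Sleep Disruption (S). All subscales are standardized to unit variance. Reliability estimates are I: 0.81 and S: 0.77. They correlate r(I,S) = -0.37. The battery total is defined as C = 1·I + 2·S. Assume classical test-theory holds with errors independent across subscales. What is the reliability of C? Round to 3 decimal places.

0.685

Var(C) = 1 + 2² + 2·[2·(-0.37)] = 5 − 1.48 = 3.52.
With uncorrelated errors the cross-covariances are all true-score covariance, so they carry over unchanged; only the diagonal terms shrink to ρᵢσᵢ².
True-score variance = [0.81 + 2²·0.77] − 1.48 = 3.89 − 1.48 = 2.41.
Reliability = 2.41 / 3.52 = 0.685.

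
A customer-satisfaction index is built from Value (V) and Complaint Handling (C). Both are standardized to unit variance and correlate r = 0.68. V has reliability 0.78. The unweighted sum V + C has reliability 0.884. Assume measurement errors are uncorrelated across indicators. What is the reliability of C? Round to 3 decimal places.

0.830

Var(V+C) = 2 + 2·0.68 = 3.360.
True-score variance = ρ_V + ρ_C + 2·0.68, so 0.884 = (0.78 + ρ_C + 1.36) / 3.360.
ρ_C = 0.884·3.360 − 0.78 − 1.36 = 0.830.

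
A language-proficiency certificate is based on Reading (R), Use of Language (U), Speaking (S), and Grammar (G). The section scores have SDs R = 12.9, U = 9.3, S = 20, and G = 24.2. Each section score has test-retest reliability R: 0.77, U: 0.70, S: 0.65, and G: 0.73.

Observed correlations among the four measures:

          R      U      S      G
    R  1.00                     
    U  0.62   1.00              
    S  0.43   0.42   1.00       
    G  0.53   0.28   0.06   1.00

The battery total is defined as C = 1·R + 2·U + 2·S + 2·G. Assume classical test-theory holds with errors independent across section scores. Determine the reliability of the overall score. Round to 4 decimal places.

Var(C) = 12.9² + 2²·9.3² + 2²·20² + 2²·24.2² + 2·[2·12.9·9.3·0.62 + 2·12.9·20·0.43 + 2·12.9·24.2·0.53 + 4·9.3·20·0.42 + 4·9.3·24.2·0.28 + 4·20·24.2·0.06] = 4454.93 + 2764.52 = 7219.45.
With uncorrelated errors the cross-covariances are all true-score covariance, so they carry over unchanged; only the diagonal terms shrink to ρᵢσᵢ².
True-score variance = [12.9²·0.77 + 2²·9.3²·0.70 + 2²·20²·0.65 + 2²·24.2²·0.73] + 2764.52 = 3120.38 + 2764.52 = 5884.9.
Reliability = 5884.9 / 7219.45 = 0.8151.

0.8151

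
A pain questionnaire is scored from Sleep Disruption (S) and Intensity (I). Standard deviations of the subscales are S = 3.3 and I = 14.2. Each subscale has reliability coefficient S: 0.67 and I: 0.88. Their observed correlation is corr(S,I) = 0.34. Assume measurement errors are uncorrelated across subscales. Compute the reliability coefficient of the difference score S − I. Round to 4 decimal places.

Var(S−I) = 3.3² + 14.2² − 2·3.3·14.2·0.34 = 212.53 − 31.8648 = 180.665.
With uncorrelated errors the cross-covariances are all true-score covariance, so they carry over unchanged; only the diagonal terms shrink to ρᵢσᵢ².
True-score variance = [3.3²·0.67 + 14.2²·0.88] − 31.8648 = 184.739 − 31.8648 = 152.875.
Reliability = 152.875 / 180.665 = 0.8462.

0.8462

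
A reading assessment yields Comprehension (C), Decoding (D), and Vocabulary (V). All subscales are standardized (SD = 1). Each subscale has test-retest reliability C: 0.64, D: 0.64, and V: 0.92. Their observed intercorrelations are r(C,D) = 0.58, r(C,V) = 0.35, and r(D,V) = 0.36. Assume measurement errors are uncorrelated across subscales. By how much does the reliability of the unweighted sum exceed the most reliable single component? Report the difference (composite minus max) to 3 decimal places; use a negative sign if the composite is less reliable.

Var(sum) = 3 + 2.58 = 5.58; true-score variance = 2.2 + 2.58 = 4.78; composite reliability = 0.8566.
Max component reliability = 0.9200.
Difference = 0.8566 − 0.9200 = -0.063.

-0.063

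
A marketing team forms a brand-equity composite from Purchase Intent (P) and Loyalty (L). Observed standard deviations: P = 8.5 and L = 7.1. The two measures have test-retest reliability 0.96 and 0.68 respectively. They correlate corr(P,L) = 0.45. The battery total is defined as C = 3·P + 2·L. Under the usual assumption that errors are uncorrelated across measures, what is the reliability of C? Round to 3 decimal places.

Var(C) = 3²·8.5² + 2²·7.1² + 2·[6·8.5·7.1·0.45] = 851.89 + 325.89 = 1177.78.
With uncorrelated errors the cross-covariances are all true-score covariance, so they carry over unchanged; only the diagonal terms shrink to ρᵢσᵢ².
True-score variance = [3²·8.5²·0.96 + 2²·7.1²·0.68] + 325.89 = 761.355 + 325.89 = 1087.25.
Reliability = 1087.25 / 1177.78 = 0.923.

0.923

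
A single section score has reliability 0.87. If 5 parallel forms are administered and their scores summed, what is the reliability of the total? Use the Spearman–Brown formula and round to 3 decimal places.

0.971

ρ_k = kρ / (1 + (k−1)ρ) = 5·0.87 / (1 + 4·0.87) = 4.350 / 4.480 = 0.971.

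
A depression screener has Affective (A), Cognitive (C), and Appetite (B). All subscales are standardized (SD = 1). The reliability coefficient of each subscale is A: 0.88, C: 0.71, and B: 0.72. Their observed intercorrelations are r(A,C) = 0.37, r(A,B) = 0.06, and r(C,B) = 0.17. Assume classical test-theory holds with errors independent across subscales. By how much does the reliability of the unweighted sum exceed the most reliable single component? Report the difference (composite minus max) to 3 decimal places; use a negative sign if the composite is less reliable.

Var(sum) = 3 + 1.2 = 4.2; true-score variance = 2.31 + 1.2 = 3.51; composite reliability = 0.8357.
Max component reliability = 0.8800.
Difference = 0.8357 − 0.8800 = -0.044.

-0.044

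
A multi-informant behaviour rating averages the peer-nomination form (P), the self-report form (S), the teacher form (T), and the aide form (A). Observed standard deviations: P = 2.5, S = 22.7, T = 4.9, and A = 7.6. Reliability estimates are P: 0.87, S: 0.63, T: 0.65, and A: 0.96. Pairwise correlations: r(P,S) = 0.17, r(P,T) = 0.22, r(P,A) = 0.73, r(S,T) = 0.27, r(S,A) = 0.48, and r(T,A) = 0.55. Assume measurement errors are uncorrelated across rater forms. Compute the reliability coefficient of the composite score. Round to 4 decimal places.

0.7808

Var(P+S+T+A) = 2.5² + 22.7² + 4.9² + 7.6² + 2·[2.5·22.7·0.17 + 2.5·4.9·0.22 + 2.5·7.6·0.73 + 22.7·4.9·0.27 + 22.7·7.6·0.48 + 4.9·7.6·0.55] = 603.31 + 319.072 = 922.382.
Because errors are independent across components, Cov(Tᵢ,Tⱼ) = Cov(Xᵢ,Xⱼ); the off-diagonal part of the true-score variance is the same as above.
True-score variance = [2.5²·0.87 + 22.7²·0.63 + 4.9²·0.65 + 7.6²·0.96] + 319.072 = 401.126 + 319.072 = 720.199.
Reliability = 720.199 / 922.382 = 0.7808.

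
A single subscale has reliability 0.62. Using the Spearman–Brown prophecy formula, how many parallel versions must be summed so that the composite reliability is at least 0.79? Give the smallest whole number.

k ≥ ρ*(1−ρ₁)/(ρ₁(1−ρ*)) = 0.79·0.38 / (0.62·0.21) = 2.306.
Smallest integer k = 3.

3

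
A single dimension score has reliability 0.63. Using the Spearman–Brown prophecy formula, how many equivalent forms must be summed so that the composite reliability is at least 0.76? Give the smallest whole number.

2

k ≥ ρ*(1−ρ₁)/(ρ₁(1−ρ*)) = 0.76·0.37 / (0.63·0.24) = 1.860.
Smallest integer k = 2.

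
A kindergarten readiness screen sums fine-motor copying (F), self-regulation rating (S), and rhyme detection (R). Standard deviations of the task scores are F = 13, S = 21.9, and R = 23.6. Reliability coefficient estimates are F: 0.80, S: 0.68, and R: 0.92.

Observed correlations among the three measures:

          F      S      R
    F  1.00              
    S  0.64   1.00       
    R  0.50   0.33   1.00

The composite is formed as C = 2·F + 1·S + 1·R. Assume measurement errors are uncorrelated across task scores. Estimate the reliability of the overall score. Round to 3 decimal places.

0.902

Var(C) = 2²·13² + 21.9² + 23.6² + 2·[2·13·21.9·0.64 + 2·13·23.6·0.50 + 21.9·23.6·0.33] = 1712.57 + 1683.55 = 3396.12.
With uncorrelated errors the cross-covariances are all true-score covariance, so they carry over unchanged; only the diagonal terms shrink to ρᵢσᵢ².
True-score variance = [2²·13²·0.80 + 21.9²·0.68 + 23.6²·0.92] + 1683.55 = 1379.34 + 1683.55 = 3062.88.
Reliability = 3062.88 / 3396.12 = 0.902.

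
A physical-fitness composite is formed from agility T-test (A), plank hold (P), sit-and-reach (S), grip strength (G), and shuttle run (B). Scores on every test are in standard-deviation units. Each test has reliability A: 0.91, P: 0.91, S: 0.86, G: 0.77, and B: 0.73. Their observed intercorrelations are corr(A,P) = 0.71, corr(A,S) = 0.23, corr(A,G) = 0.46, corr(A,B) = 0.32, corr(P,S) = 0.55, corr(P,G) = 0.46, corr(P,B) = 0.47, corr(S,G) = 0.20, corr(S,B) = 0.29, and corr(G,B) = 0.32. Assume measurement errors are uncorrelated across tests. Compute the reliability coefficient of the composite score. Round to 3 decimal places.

0.937

Var(A+P+S+G+B) = 5 + 2·[0.71 + 0.23 + 0.46 + 0.32 + 0.55 + 0.46 + 0.47 + 0.20 + 0.29 + 0.32] = 5 + 8.02 = 13.02.
With uncorrelated errors the cross-covariances are all true-score covariance, so they carry over unchanged; only the diagonal terms shrink to ρᵢσᵢ².
True-score variance = [0.91 + 0.91 + 0.86 + 0.77 + 0.73] + 8.02 = 4.18 + 8.02 = 12.2.
Reliability = 12.2 / 13.02 = 0.937.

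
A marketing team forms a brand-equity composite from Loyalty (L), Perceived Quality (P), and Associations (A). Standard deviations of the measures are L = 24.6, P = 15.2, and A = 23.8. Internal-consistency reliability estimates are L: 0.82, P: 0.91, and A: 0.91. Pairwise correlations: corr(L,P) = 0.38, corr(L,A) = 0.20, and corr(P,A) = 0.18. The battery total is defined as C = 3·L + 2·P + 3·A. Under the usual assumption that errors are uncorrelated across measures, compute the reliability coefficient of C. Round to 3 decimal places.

0.905

Var(C) = 3²·24.6² + 2²·15.2² + 3²·23.8² + 2·[6·24.6·15.2·0.38 + 9·24.6·23.8·0.20 + 6·15.2·23.8·0.18] = 11468.6 + 4594.2 = 16062.8.
Because errors are independent across components, Cov(Tᵢ,Tⱼ) = Cov(Xᵢ,Xⱼ); the off-diagonal part of the true-score variance is the same as above.
True-score variance = [3²·24.6²·0.82 + 2²·15.2²·0.91 + 3²·23.8²·0.91] + 4594.2 = 9946.21 + 4594.2 = 14540.4.
Reliability = 14540.4 / 16062.8 = 0.905.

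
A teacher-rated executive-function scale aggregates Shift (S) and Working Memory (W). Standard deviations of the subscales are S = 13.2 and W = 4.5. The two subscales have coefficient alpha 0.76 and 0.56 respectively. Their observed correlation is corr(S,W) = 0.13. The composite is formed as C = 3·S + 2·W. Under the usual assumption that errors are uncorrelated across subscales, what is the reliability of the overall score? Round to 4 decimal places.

0.7635

Var(C) = 3²·13.2² + 2²·4.5² + 2·[6·13.2·4.5·0.13] = 1649.16 + 92.664 = 1741.82.
With uncorrelated errors the cross-covariances are all true-score covariance, so they carry over unchanged; only the diagonal terms shrink to ρᵢσᵢ².
True-score variance = [3²·13.2²·0.76 + 2²·4.5²·0.56] + 92.664 = 1237.16 + 92.664 = 1329.83.
Reliability = 1329.83 / 1741.82 = 0.7635.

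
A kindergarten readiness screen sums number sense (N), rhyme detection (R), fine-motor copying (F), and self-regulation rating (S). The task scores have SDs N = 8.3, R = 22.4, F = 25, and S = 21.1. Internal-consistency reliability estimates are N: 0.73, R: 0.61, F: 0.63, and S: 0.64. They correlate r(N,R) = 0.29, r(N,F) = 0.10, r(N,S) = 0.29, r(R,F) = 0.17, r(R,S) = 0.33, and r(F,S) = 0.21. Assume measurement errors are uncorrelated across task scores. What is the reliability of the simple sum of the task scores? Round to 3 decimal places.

Var(N+R+F+S) = 8.3² + 22.4² + 25² + 21.1² + 2·[8.3·22.4·0.29 + 8.3·25·0.10 + 8.3·21.1·0.29 + 22.4·25·0.17 + 22.4·21.1·0.33 + 25·21.1·0.21] = 1640.86 + 974.801 = 2615.66.
With uncorrelated errors the cross-covariances are all true-score covariance, so they carry over unchanged; only the diagonal terms shrink to ρᵢσᵢ².
True-score variance = [8.3²·0.73 + 22.4²·0.61 + 25²·0.63 + 21.1²·0.64] + 974.801 = 1035.05 + 974.801 = 2009.85.
Reliability = 2009.85 / 2615.66 = 0.768.

0.768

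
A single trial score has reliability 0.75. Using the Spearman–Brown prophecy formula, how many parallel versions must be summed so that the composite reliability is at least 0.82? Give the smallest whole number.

k ≥ ρ*(1−ρ₁)/(ρ₁(1−ρ*)) = 0.82·0.25 / (0.75·0.18) = 1.519.
Smallest integer k = 2.

2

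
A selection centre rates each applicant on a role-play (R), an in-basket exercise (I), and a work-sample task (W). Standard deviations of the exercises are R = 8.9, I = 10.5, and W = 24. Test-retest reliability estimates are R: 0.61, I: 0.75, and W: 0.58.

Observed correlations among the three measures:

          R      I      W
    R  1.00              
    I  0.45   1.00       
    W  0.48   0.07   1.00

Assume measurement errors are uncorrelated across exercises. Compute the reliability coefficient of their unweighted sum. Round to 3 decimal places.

0.724

Var(R+I+W) = 8.9² + 10.5² + 24² + 2·[8.9·10.5·0.45 + 8.9·24·0.48 + 10.5·24·0.07] = 765.46 + 324.441 = 1089.9.
With uncorrelated errors the cross-covariances are all true-score covariance, so they carry over unchanged; only the diagonal terms shrink to ρᵢσᵢ².
True-score variance = [8.9²·0.61 + 10.5²·0.75 + 24²·0.58] + 324.441 = 465.086 + 324.441 = 789.527.
Reliability = 789.527 / 1089.9 = 0.724.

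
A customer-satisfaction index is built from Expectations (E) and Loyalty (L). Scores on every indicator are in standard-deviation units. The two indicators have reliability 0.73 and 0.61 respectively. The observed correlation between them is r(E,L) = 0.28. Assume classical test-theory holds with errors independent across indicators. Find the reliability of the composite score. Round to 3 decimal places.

0.742

Var(E+L) = 2 + 2·[0.28] = 2 + 0.56 = 2.56.
With uncorrelated errors the cross-covariances are all true-score covariance, so they carry over unchanged; only the diagonal terms shrink to ρᵢσᵢ².
True-score variance = [0.73 + 0.61] + 0.56 = 1.34 + 0.56 = 1.9.
Reliability = 1.9 / 2.56 = 0.742.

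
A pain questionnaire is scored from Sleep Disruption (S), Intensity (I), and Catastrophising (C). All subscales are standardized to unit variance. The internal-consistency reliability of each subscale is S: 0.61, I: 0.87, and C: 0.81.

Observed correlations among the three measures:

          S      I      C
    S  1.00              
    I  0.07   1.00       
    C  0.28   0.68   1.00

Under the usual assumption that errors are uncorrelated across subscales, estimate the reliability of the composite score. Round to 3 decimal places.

0.860

Var(S+I+C) = 3 + 2·[0.07 + 0.28 + 0.68] = 3 + 2.06 = 5.06.
Under uncorrelated errors the observed covariances equal the true-score covariances, so only the own-variance terms attenuate.
True-score variance = [0.61 + 0.87 + 0.81] + 2.06 = 2.29 + 2.06 = 4.35.
Reliability = 4.35 / 5.06 = 0.860.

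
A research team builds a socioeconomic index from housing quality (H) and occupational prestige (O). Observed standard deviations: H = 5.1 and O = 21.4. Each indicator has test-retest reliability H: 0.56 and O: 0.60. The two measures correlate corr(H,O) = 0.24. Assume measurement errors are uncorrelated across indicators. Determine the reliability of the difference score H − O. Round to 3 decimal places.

0.549

Var(H−O) = 5.1² + 21.4² − 2·5.1·21.4·0.24 = 483.97 − 52.3872 = 431.583.
Because errors are independent across components, Cov(Tᵢ,Tⱼ) = Cov(Xᵢ,Xⱼ); the off-diagonal part of the true-score variance is the same as above.
True-score variance = [5.1²·0.56 + 21.4²·0.60] − 52.3872 = 289.342 − 52.3872 = 236.954.
Reliability = 236.954 / 431.583 = 0.549.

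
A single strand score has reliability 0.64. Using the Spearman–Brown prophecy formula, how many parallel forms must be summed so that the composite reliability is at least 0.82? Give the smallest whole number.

3

k ≥ ρ*(1−ρ₁)/(ρ₁(1−ρ*)) = 0.82·0.36 / (0.64·0.18) = 2.562.
Smallest integer k = 3.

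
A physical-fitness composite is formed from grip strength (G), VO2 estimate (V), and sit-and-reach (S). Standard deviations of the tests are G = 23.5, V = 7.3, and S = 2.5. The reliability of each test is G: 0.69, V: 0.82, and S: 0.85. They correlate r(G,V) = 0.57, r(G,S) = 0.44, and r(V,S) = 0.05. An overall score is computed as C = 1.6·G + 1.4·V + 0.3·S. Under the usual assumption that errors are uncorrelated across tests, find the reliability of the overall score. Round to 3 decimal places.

0.769

Var(C) = 1.6²·23.5² + 1.4²·7.3² + 0.3²·2.5² + 2·[2.24·23.5·7.3·0.57 + 0.48·23.5·2.5·0.44 + 0.42·7.3·2.5·0.05] = 1518.77 + 463.653 = 1982.42.
Under uncorrelated errors the observed covariances equal the true-score covariances, so only the own-variance terms attenuate.
True-score variance = [1.6²·23.5²·0.69 + 1.4²·7.3²·0.82 + 0.3²·2.5²·0.85] + 463.653 = 1061.62 + 463.653 = 1525.27.
Reliability = 1525.27 / 1982.42 = 0.769.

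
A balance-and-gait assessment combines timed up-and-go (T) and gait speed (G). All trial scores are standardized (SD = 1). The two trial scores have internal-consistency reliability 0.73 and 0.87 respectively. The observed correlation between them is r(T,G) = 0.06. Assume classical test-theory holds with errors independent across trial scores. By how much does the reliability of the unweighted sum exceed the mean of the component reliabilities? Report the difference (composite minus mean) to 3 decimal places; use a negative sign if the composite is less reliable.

Var(sum) = 2 + 0.12 = 2.12; true-score variance = 1.6 + 0.12 = 1.72; composite reliability = 0.8113.
Mean component reliability = 0.8000.
Difference = 0.8113 − 0.8000 = 0.011.

0.011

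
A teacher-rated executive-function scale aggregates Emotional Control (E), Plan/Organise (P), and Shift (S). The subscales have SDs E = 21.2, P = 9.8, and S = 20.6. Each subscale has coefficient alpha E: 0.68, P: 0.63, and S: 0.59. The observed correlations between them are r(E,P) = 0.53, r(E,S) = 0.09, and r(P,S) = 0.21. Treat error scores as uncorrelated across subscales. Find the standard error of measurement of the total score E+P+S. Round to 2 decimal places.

Var(total) = 969.84 + 383.625 = 1353.46.
True-score variance = 616.497 + 383.625 = 1000.12, so reliability = 0.7389.
Error variance = 1353.46 − 1000.12 = 353.343; SEM = √353.343 = 18.80.

18.80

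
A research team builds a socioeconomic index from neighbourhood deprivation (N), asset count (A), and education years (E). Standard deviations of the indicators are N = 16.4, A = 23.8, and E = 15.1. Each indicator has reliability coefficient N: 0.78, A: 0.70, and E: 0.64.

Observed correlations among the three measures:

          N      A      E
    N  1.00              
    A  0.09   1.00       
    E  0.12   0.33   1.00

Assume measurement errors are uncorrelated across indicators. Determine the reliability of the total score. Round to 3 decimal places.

Var(N+A+E) = 16.4² + 23.8² + 15.1² + 2·[16.4·23.8·0.09 + 16.4·15.1·0.12 + 23.8·15.1·0.33] = 1063.41 + 366.882 = 1430.29.
Because errors are independent across components, Cov(Tᵢ,Tⱼ) = Cov(Xᵢ,Xⱼ); the off-diagonal part of the true-score variance is the same as above.
True-score variance = [16.4²·0.78 + 23.8²·0.70 + 15.1²·0.64] + 366.882 = 752.223 + 366.882 = 1119.11.
Reliability = 1119.11 / 1430.29 = 0.782.

0.782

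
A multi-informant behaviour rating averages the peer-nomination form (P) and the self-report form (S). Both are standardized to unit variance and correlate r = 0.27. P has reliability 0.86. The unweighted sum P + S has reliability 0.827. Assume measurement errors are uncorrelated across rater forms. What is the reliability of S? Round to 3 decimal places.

Var(P+S) = 2 + 2·0.27 = 2.540.
True-score variance = ρ_P + ρ_S + 2·0.27, so 0.827 = (0.86 + ρ_S + 0.54) / 2.540.
ρ_S = 0.827·2.540 − 0.86 − 0.54 = 0.701.

0.701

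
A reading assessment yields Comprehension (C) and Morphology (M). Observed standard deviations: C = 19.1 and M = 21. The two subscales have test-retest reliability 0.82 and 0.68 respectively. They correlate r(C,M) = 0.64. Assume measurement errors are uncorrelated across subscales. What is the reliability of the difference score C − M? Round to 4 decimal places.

0.2928

Var(C−M) = 19.1² + 21² − 2·19.1·21·0.64 = 805.81 − 513.408 = 292.402.
Under uncorrelated errors the observed covariances equal the true-score covariances, so only the own-variance terms attenuate.
True-score variance = [19.1²·0.82 + 21²·0.68] − 513.408 = 599.024 − 513.408 = 85.6162.
Reliability = 85.6162 / 292.402 = 0.2928.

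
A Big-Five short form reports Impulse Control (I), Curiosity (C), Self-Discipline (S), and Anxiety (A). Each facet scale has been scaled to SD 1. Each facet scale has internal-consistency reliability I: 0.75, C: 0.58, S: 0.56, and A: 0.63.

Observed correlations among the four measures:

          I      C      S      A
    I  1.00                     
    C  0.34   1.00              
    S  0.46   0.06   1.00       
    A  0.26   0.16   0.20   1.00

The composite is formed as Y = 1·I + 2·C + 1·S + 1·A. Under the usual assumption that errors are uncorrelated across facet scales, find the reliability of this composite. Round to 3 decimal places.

Var(Y) = 1 + 2² + 1 + 1 + 2·[2·0.34 + 0.46 + 0.26 + 2·0.06 + 2·0.16 + 0.20] = 7 + 4.08 = 11.08.
Under uncorrelated errors the observed covariances equal the true-score covariances, so only the own-variance terms attenuate.
True-score variance = [0.75 + 2²·0.58 + 0.56 + 0.63] + 4.08 = 4.26 + 4.08 = 8.34.
Reliability = 8.34 / 11.08 = 0.753.

0.753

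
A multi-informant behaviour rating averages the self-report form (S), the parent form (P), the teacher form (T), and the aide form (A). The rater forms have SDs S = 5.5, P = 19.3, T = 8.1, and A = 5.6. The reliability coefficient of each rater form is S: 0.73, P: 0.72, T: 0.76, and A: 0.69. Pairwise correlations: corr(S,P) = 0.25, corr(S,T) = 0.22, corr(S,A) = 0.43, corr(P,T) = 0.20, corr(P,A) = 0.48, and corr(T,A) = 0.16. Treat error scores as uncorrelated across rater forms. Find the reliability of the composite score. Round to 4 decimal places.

Var(S+P+T+A) = 5.5² + 19.3² + 8.1² + 5.6² + 2·[5.5·19.3·0.25 + 5.5·8.1·0.22 + 5.5·5.6·0.43 + 19.3·8.1·0.20 + 19.3·5.6·0.48 + 8.1·5.6·0.16] = 499.71 + 279.969 = 779.679.
Because errors are independent across components, Cov(Tᵢ,Tⱼ) = Cov(Xᵢ,Xⱼ); the off-diagonal part of the true-score variance is the same as above.
True-score variance = [5.5²·0.73 + 19.3²·0.72 + 8.1²·0.76 + 5.6²·0.69] + 279.969 = 361.777 + 279.969 = 641.746.
Reliability = 641.746 / 779.679 = 0.8231.

0.8231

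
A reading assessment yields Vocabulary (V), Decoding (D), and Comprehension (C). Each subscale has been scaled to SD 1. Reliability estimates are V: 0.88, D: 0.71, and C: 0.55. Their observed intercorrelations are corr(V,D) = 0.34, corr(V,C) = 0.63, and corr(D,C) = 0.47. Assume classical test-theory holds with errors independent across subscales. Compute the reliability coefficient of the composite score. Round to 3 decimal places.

0.854

Var(V+D+C) = 3 + 2·[0.34 + 0.63 + 0.47] = 3 + 2.88 = 5.88.
Under uncorrelated errors the observed covariances equal the true-score covariances, so only the own-variance terms attenuate.
True-score variance = [0.88 + 0.71 + 0.55] + 2.88 = 2.14 + 2.88 = 5.02.
Reliability = 5.02 / 5.88 = 0.854.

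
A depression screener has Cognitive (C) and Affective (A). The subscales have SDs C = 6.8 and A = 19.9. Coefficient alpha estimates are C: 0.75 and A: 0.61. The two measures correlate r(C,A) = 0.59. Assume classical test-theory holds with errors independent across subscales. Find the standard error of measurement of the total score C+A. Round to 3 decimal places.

Var(total) = 442.25 + 159.678 = 601.928.
True-score variance = 276.246 + 159.678 = 435.924, so reliability = 0.7242.
Error variance = 601.928 − 435.924 = 166.004; SEM = √166.004 = 12.884.

12.884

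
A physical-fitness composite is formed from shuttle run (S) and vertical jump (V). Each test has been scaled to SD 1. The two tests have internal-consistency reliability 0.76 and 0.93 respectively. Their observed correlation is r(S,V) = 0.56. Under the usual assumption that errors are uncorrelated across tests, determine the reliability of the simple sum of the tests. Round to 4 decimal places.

Var(S+V) = 2 + 2·[0.56] = 2 + 1.12 = 3.12.
Under uncorrelated errors the observed covariances equal the true-score covariances, so only the own-variance terms attenuate.
True-score variance = [0.76 + 0.93] + 1.12 = 1.69 + 1.12 = 2.81.
Reliability = 2.81 / 3.12 = 0.9006.

0.9006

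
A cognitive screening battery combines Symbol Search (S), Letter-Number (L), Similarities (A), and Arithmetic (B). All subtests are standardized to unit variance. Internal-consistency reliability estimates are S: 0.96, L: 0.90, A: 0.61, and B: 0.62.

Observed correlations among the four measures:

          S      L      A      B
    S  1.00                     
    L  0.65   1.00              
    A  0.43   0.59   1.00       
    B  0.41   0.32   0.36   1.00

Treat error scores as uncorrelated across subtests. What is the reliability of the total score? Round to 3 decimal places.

Var(S+L+A+B) = 4 + 2·[0.65 + 0.43 + 0.41 + 0.59 + 0.32 + 0.36] = 4 + 5.52 = 9.52.
Under uncorrelated errors the observed covariances equal the true-score covariances, so only the own-variance terms attenuate.
True-score variance = [0.96 + 0.90 + 0.61 + 0.62] + 5.52 = 3.09 + 5.52 = 8.61.
Reliability = 8.61 / 9.52 = 0.904.

0.904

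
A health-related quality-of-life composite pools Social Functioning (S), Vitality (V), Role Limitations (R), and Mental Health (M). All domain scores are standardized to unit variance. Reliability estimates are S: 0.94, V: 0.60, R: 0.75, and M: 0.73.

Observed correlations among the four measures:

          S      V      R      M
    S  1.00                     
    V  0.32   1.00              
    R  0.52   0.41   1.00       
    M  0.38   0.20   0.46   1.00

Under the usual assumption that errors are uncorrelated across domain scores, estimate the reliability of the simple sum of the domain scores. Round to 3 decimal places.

Var(S+V+R+M) = 4 + 2·[0.32 + 0.52 + 0.38 + 0.41 + 0.20 + 0.46] = 4 + 4.58 = 8.58.
With uncorrelated errors the cross-covariances are all true-score covariance, so they carry over unchanged; only the diagonal terms shrink to ρᵢσᵢ².
True-score variance = [0.94 + 0.60 + 0.75 + 0.73] + 4.58 = 3.02 + 4.58 = 7.6.
Reliability = 7.6 / 8.58 = 0.886.

0.886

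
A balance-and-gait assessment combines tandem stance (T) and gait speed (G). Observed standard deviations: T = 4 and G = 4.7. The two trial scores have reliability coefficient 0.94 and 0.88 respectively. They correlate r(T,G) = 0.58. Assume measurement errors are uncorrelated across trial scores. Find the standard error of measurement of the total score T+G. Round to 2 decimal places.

Var(total) = 38.09 + 21.808 = 59.898.
True-score variance = 34.4792 + 21.808 = 56.2872, so reliability = 0.9397.
Error variance = 59.898 − 56.2872 = 3.6108; SEM = √3.6108 = 1.90.

1.90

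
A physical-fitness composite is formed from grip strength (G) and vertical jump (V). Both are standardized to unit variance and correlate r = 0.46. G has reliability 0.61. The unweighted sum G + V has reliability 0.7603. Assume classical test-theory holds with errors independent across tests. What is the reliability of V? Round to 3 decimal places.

0.690

Var(G+V) = 2 + 2·0.46 = 2.920.
True-score variance = ρ_G + ρ_V + 2·0.46, so 0.7603 = (0.61 + ρ_V + 0.92) / 2.920.
ρ_V = 0.7603·2.920 − 0.61 − 0.92 = 0.690.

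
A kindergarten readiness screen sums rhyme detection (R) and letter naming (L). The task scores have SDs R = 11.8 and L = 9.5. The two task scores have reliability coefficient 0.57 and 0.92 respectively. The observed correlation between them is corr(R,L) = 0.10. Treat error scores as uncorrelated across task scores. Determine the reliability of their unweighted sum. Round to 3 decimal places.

Var(R+L) = 11.8² + 9.5² + 2·[11.8·9.5·0.10] = 229.49 + 22.42 = 251.91.
Under uncorrelated errors the observed covariances equal the true-score covariances, so only the own-variance terms attenuate.
True-score variance = [11.8²·0.57 + 9.5²·0.92] + 22.42 = 162.397 + 22.42 = 184.817.
Reliability = 184.817 / 251.91 = 0.734.

0.734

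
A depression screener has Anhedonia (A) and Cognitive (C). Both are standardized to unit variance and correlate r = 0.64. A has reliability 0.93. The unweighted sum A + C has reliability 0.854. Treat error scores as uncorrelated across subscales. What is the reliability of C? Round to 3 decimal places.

Var(A+C) = 2 + 2·0.64 = 3.280.
True-score variance = ρ_A + ρ_C + 2·0.64, so 0.854 = (0.93 + ρ_C + 1.28) / 3.280.
ρ_C = 0.854·3.280 − 0.93 − 1.28 = 0.591.

0.591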